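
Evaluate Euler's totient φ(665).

432

Prime factorization: 665 = 5 * 7 * 19.
φ(665) = 665 · (1 − 1/5) · (1 − 1/7) · (1 − 1/19)
       = 665 · 432/665 = 432.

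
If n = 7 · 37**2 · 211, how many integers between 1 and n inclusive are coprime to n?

1678320

φ(7) = 7 − 1 = 6.
φ(37^2) = 37^2 − 37^1 = 1369 − 37 = 1332.
φ(211) = 211 − 1 = 210.
Multiply: 6 · 1332 · 210 = 1678320.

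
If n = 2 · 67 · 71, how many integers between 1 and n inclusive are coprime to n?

4620

φ(9514) = 9514 · (1 − 1/2) · (1 − 1/67) · (1 − 1/71)
       = 9514 · 4620/9514 = 4620.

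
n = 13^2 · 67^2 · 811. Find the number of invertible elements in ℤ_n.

φ(13^2) = 13^1·(13−1) = 13·12 = 156.
φ(67^2) = 67^2 − 67^1 = 4489 − 67 = 4422.
φ(811) = 811 − 1 = 810.
Multiply: 156 · 4422 · 810 = 558763920.

558763920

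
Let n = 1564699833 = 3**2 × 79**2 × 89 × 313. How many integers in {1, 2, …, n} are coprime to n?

φ(1564699833) = 1564699833 · (1 − 1/3) · (1 − 1/79) · (1 − 1/89) · (1 − 1/313)
       = 1564699833 · 4283136/6602109 = 1015103232.

1015103232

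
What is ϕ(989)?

924

Prime factorization: 989 = 23 · 43.
φ(23) = 23 − 1 = 22.
φ(43) = 43 − 1 = 42.
φ(989) = 22 × 42 = 924.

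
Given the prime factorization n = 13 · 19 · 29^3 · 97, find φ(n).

φ(13) = 13 − 1 = 12.
φ(19) = 19 − 1 = 18.
φ(29^3) = 29^2·(29−1) = 841·28 = 23548.
φ(97) = 97 − 1 = 96.
Multiply: 12 · 18 · 23548 · 96 = 488291328.

488291328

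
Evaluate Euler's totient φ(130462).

60480

130462 = 2 · 37 · 41 · 43.
φ(2) = 2 − 1 = 1.
φ(37) = 37 − 1 = 36.
φ(41) = 41 − 1 = 40.
φ(43) = 43 − 1 = 42.
φ(130462) = 1 × 36 × 40 × 42 = 60480.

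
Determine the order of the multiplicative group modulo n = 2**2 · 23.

φ(92) = 92 · (1 − 1/2) · (1 − 1/23)
       = 92 · 22/46 = 44.

44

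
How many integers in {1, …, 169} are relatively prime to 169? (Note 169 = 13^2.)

156

φ(169) = 169 · (1 − 1/13)
       = 169 · 12/13 = 156.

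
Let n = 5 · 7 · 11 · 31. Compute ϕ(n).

φ(5) = 5 − 1 = 4.
φ(7) = 7 − 1 = 6.
φ(11) = 11 − 1 = 10.
φ(31) = 31 − 1 = 30.
Since φ is multiplicative, φ(11935) = 4 · 6 · 10 · 30 = 7200.

7200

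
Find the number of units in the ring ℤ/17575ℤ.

12960

17575 = 5^2 * 19 * 37.
φ(5^2) = 5^1·(5−1) = 5·4 = 20.
φ(19) = 19 − 1 = 18.
φ(37) = 37 − 1 = 36.
Multiply: 20 · 18 · 36 = 12960.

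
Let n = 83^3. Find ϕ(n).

564898

φ(83^3) = 83^3 − 83^2 = 571787 − 6889 = 564898.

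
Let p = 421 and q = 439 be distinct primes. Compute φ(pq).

For distinct primes, φ(pq) = (p−1)(q−1) = 420 × 438 = 183960.

183960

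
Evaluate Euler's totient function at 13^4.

φ(28561) = 28561 · (1 − 1/13)
       = 28561 · 12/13 = 26364.

26364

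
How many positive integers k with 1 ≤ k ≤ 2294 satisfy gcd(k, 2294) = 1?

1080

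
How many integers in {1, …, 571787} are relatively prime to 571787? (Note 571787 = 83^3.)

564898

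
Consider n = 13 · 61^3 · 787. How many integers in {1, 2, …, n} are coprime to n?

2105788320

φ(2322242611) = 2322242611 · (1 − 1/13) · (1 − 1/61) · (1 − 1/787)
       = 2322242611 · 565920/624091 = 2105788320.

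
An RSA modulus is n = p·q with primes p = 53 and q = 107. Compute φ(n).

5512

φ(53) = 53 − 1 = 52.
φ(107) = 107 − 1 = 106.
φ(5671) = 52 × 106 = 5512.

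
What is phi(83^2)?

6806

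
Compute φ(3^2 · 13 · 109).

φ(12753) = 12753 · (1 − 1/3) · (1 − 1/13) · (1 − 1/109)
       = 12753 · 2592/4251 = 7776.

7776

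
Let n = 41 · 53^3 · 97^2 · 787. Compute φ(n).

φ(45199087422031) = 45199087422031 · (1 − 1/41) · (1 − 1/53) · (1 − 1/97) · (1 − 1/787)
       = 45199087422031 · 156948480/165884647 = 42764223191040.

42764223191040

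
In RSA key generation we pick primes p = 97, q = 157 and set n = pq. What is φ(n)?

14976

φ(pq) = (p−1)(q−1) = 96 · 156 = 14976.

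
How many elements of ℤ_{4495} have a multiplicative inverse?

3360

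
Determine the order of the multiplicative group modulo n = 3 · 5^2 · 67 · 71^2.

φ(3) = 3 − 1 = 2.
φ(5^2) = 5^2 − 5^1 = 25 − 5 = 20.
φ(67) = 67 − 1 = 66.
φ(71^2) = 71^2 − 71^1 = 5041 − 71 = 4970.
φ(25331025) = 2 × 20 × 66 × 4970 = 13120800.

13120800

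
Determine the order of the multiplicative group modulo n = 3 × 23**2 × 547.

552552

φ(868089) = 868089 · (1 − 1/3) · (1 − 1/23) · (1 − 1/547)
       = 868089 · 24024/37743 = 552552.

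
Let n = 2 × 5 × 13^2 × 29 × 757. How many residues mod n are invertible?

13208832

φ(37100570) = 37100570 · (1 − 1/2) · (1 − 1/5) · (1 − 1/13) · (1 − 1/29) · (1 − 1/757)
       = 37100570 · 1016064/2853890 = 13208832.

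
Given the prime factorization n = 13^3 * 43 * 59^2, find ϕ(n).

291472272

φ(328853551) = 328853551 · (1 − 1/13) · (1 − 1/43) · (1 − 1/59)
       = 328853551 · 29232/32981 = 291472272.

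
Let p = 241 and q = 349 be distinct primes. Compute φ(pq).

83520

φ(pq) = (p−1)(q−1) = 240 · 348 = 83520.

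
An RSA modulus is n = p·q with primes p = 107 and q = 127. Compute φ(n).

13356

φ(13589) = 13589 · (1 − 1/107) · (1 − 1/127)
       = 13589 · 13356/13589 = 13356.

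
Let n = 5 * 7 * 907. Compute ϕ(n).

21744

φ(31745) = 31745 · (1 − 1/5) · (1 − 1/7) · (1 − 1/907)
       = 31745 · 21744/31745 = 21744.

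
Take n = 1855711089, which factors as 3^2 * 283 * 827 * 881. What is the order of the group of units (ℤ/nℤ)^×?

1229880960

φ(1855711089) = 1855711089 · (1 − 1/3) · (1 − 1/283) · (1 − 1/827) · (1 − 1/881)
       = 1855711089 · 409960320/618570363 = 1229880960.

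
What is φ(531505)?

Prime factorization: 531505 = 5 * 13^2 * 17 * 37.
φ(5) = 5 − 1 = 4.
φ(13^2) = 13^2 − 13^1 = 169 − 13 = 156.
φ(17) = 17 − 1 = 16.
φ(37) = 37 − 1 = 36.
φ(531505) = 4 × 156 × 16 × 36 = 359424.

359424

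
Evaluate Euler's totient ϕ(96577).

Factor 96577: 96577 = 13 · 17 · 19 · 23.
φ(13) = 13 − 1 = 12.
φ(17) = 17 − 1 = 16.
φ(19) = 19 − 1 = 18.
φ(23) = 23 − 1 = 22.
φ(96577) = 12 × 16 × 18 × 22 = 76032.

76032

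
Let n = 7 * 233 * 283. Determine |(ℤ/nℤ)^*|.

392544

φ(7) = 7 − 1 = 6.
φ(233) = 233 − 1 = 232.
φ(283) = 283 − 1 = 282.
Multiply: 6 · 232 · 282 = 392544.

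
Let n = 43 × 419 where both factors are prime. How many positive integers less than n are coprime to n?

17556

φ(43) = 43 − 1 = 42.
φ(419) = 419 − 1 = 418.
Multiply: 42 · 418 = 17556.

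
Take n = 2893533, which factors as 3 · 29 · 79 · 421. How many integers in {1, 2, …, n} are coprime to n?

1834560

φ(3) = 3 − 1 = 2.
φ(29) = 29 − 1 = 28.
φ(79) = 79 − 1 = 78.
φ(421) = 421 − 1 = 420.
φ(2893533) = 2 × 28 × 78 × 420 = 1834560.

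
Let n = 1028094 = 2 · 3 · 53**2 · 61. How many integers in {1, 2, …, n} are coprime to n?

330720

φ(1028094) = 1028094 · (1 − 1/2) · (1 − 1/3) · (1 − 1/53) · (1 − 1/61)
       = 1028094 · 6240/19398 = 330720.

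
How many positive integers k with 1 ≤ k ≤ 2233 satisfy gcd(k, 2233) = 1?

1680

Factor 2233: 2233 = 7 · 11 · 29.
φ(7) = 7 − 1 = 6.
φ(11) = 11 − 1 = 10.
φ(29) = 29 − 1 = 28.
φ(2233) = 6 × 10 × 28 = 1680.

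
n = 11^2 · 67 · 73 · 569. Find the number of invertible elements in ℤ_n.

296904960

φ(336740459) = 336740459 · (1 − 1/11) · (1 − 1/67) · (1 − 1/73) · (1 − 1/569)
       = 336740459 · 26991360/30612769 = 296904960.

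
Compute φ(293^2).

φ(293^2) = 293^1·(293−1) = 293·292 = 85556.

85556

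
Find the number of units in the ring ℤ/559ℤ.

Prime factorization: 559 = 13 · 43.
φ(559) = 559 · (1 − 1/13) · (1 − 1/43)
       = 559 · 504/559 = 504.

504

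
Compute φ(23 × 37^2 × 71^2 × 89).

12816397440

φ(14126611063) = 14126611063 · (1 − 1/23) · (1 − 1/37) · (1 − 1/71) · (1 − 1/89)
       = 14126611063 · 4878720/5377469 = 12816397440.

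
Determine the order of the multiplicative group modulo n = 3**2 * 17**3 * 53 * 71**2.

φ(11813588541) = 11813588541 · (1 − 1/3) · (1 − 1/17) · (1 − 1/53) · (1 − 1/71)
       = 11813588541 · 116480/191913 = 7170159360.

7170159360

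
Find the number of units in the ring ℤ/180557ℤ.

First factor: 180557 = 13 · 17 · 19 · 43.
φ(13) = 13 − 1 = 12.
φ(17) = 17 − 1 = 16.
φ(19) = 19 − 1 = 18.
φ(43) = 43 − 1 = 42.
φ(180557) = 12 × 16 × 18 × 42 = 145152.

145152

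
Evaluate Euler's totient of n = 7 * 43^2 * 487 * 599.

3149245008

φ(3775641359) = 3775641359 · (1 − 1/7) · (1 − 1/43) · (1 − 1/487) · (1 − 1/599)
       = 3775641359 · 73238256/87805613 = 3149245008.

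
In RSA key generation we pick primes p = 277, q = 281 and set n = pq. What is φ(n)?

77280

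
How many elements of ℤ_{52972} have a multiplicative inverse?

First factor: 52972 = 2^2 * 17 * 19 * 41.
φ(2^2) = 2^2 − 2^1 = 4 − 2 = 2.
φ(17) = 17 − 1 = 16.
φ(19) = 19 − 1 = 18.
φ(41) = 41 − 1 = 40.
Since φ is multiplicative, φ(52972) = 2 · 16 · 18 · 40 = 23040.

23040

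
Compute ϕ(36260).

12096

Factor 36260: 36260 = 2^2 · 5 · 7^2 · 37.
φ(36260) = 36260 · (1 − 1/2) · (1 − 1/5) · (1 − 1/7) · (1 − 1/37)
       = 36260 · 864/2590 = 12096.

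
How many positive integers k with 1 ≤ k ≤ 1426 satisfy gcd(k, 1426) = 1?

1426 = 2 × 23 × 31.
φ(1426) = 1426 · (1 − 1/2) · (1 − 1/23) · (1 − 1/31)
       = 1426 · 660/1426 = 660.

660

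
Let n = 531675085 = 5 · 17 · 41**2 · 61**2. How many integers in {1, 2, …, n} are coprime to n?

φ(531675085) = 531675085 · (1 − 1/5) · (1 − 1/17) · (1 − 1/41) · (1 − 1/61)
       = 531675085 · 153600/212585 = 384153600.

384153600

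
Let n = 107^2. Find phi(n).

φ(11449) = 11449 · (1 − 1/107)
       = 11449 · 106/107 = 11342.

11342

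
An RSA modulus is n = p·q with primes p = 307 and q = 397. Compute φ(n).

φ(pq) = (p−1)(q−1) = 306 · 396 = 121176.

121176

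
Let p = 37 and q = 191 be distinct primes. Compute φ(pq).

φ(37) = 37 − 1 = 36.
φ(191) = 191 − 1 = 190.
Multiply: 36 · 190 = 6840.

6840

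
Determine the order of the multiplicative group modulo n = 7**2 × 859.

φ(42091) = 42091 · (1 − 1/7) · (1 − 1/859)
       = 42091 · 5148/6013 = 36036.

36036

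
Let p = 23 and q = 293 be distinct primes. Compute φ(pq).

6424

For distinct primes, φ(pq) = (p−1)(q−1) = 22 × 292 = 6424.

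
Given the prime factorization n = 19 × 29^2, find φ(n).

14616

φ(19) = 19 − 1 = 18.
φ(29^2) = 29^2 − 29^1 = 841 − 29 = 812.
Multiply: 18 · 812 = 14616.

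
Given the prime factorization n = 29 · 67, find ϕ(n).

φ(1943) = 1943 · (1 − 1/29) · (1 − 1/67)
       = 1943 · 1848/1943 = 1848.

1848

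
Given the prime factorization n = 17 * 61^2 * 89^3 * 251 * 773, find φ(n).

7878092259840000

φ(8652305129554759) = 8652305129554759 · (1 − 1/17) · (1 − 1/61) · (1 − 1/89) · (1 − 1/251) · (1 − 1/773)
       = 8652305129554759 · 16304640000/17906964739 = 7878092259840000.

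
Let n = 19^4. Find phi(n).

φ(19^4) = 19^3·(19−1) = 6859·18 = 123462.

123462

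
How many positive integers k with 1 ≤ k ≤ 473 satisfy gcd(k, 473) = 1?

420

First factor: 473 = 11 · 43.
φ(11) = 11 − 1 = 10.
φ(43) = 43 − 1 = 42.
φ(473) = 10 × 42 = 420.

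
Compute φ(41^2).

1640

φ(41^2) = 41^1·(41−1) = 41·40 = 1640.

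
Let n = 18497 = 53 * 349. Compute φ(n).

φ(18497) = 18497 · (1 − 1/53) · (1 − 1/349)
       = 18497 · 18096/18497 = 18096.

18096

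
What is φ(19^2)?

φ(19^2) = 19^2 − 19^1 = 361 − 19 = 342.

342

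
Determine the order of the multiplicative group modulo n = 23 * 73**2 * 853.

98518464

φ(104549651) = 104549651 · (1 − 1/23) · (1 − 1/73) · (1 − 1/853)
       = 104549651 · 1349568/1432187 = 98518464.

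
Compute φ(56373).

Prime factorization: 56373 = 3 × 19 × 23 × 43.
φ(3) = 3 − 1 = 2.
φ(19) = 19 − 1 = 18.
φ(23) = 23 − 1 = 22.
φ(43) = 43 − 1 = 42.
Multiply: 2 · 18 · 22 · 42 = 33264.

33264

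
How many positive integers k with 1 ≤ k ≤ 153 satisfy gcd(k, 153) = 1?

96

Factor 153: 153 = 3^2 · 17.
φ(153) = 153 · (1 − 1/3) · (1 − 1/17)
       = 153 · 32/51 = 96.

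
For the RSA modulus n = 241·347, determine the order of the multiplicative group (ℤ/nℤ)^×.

83040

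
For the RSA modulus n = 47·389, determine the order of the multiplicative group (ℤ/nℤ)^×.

17848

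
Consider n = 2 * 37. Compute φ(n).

φ(2) = 2 − 1 = 1.
φ(37) = 37 − 1 = 36.
Since φ is multiplicative, φ(74) = 1 · 36 = 36.

36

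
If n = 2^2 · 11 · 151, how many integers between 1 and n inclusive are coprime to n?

3000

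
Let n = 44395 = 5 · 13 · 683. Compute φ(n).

32736

φ(5) = 5 − 1 = 4.
φ(13) = 13 − 1 = 12.
φ(683) = 683 − 1 = 682.
Since φ is multiplicative, φ(44395) = 4 · 12 · 682 = 32736.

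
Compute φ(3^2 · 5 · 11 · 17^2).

φ(143055) = 143055 · (1 − 1/3) · (1 − 1/5) · (1 − 1/11) · (1 − 1/17)
       = 143055 · 1280/2805 = 65280.

65280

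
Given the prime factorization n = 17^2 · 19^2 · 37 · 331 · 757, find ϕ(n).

835474590720

φ(17^2) = 17^1·(17−1) = 17·16 = 272.
φ(19^2) = 19^1·(19−1) = 19·18 = 342.
φ(37) = 37 − 1 = 36.
φ(331) = 331 − 1 = 330.
φ(757) = 757 − 1 = 756.
Multiply: 272 · 342 · 36 · 330 · 756 = 835474590720.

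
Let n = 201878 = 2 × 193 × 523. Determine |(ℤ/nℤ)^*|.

φ(2) = 2 − 1 = 1.
φ(193) = 193 − 1 = 192.
φ(523) = 523 − 1 = 522.
φ(201878) = 1 × 192 × 522 = 100224.

100224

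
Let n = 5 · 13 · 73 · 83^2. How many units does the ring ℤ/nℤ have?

23521536

φ(32688305) = 32688305 · (1 − 1/5) · (1 − 1/13) · (1 − 1/73) · (1 − 1/83)
       = 32688305 · 283392/393835 = 23521536.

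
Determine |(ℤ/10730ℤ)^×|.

Factor 10730: 10730 = 2 × 5 × 29 × 37.
φ(2) = 2 − 1 = 1.
φ(5) = 5 − 1 = 4.
φ(29) = 29 − 1 = 28.
φ(37) = 37 − 1 = 36.
Multiply: 1 · 4 · 28 · 36 = 4032.

4032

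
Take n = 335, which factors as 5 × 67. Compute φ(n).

φ(5) = 5 − 1 = 4.
φ(67) = 67 − 1 = 66.
Multiply: 4 · 66 = 264.

264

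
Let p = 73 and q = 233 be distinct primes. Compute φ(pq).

16704

φ(73) = 73 − 1 = 72.
φ(233) = 233 − 1 = 232.
Multiply: 72 · 232 = 16704.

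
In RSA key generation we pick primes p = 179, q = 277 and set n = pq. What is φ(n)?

φ(179) = 179 − 1 = 178.
φ(277) = 277 − 1 = 276.
Since φ is multiplicative, φ(49583) = 178 · 276 = 49128.

49128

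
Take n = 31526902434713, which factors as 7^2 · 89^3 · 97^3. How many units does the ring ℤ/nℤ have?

26443971316224

φ(31526902434713) = 31526902434713 · (1 − 1/7) · (1 − 1/89) · (1 − 1/97)
       = 31526902434713 · 50688/60431 = 26443971316224.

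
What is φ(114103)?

First factor: 114103 = 11^2 × 23 × 41.
φ(114103) = 114103 · (1 − 1/11) · (1 − 1/23) · (1 − 1/41)
       = 114103 · 8800/10373 = 96800.

96800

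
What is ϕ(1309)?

960

Factor 1309: 1309 = 7 · 11 · 17.
φ(1309) = 1309 · (1 − 1/7) · (1 − 1/11) · (1 − 1/17)
       = 1309 · 960/1309 = 960.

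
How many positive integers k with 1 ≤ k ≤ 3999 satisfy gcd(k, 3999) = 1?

Prime factorization: 3999 = 3 × 31 × 43.
φ(3) = 3 − 1 = 2.
φ(31) = 31 − 1 = 30.
φ(43) = 43 − 1 = 42.
Multiply: 2 · 30 · 42 = 2520.

2520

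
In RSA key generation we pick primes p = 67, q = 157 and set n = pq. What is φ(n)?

φ(pq) = (p−1)(q−1) = 66 · 156 = 10296.

10296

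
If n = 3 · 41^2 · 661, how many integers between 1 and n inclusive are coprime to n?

2164800

φ(3) = 3 − 1 = 2.
φ(41^2) = 41^1·(41−1) = 41·40 = 1640.
φ(661) = 661 − 1 = 660.
Since φ is multiplicative, φ(3333423) = 2 · 1640 · 660 = 2164800.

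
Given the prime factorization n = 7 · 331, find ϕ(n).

φ(2317) = 2317 · (1 − 1/7) · (1 − 1/331)
       = 2317 · 1980/2317 = 1980.

1980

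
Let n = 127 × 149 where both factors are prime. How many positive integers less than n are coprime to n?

φ(n) = (p − 1)(q − 1) = (127−1)(149−1) = 126·148 = 18648.

18648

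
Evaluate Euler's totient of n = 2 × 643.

φ(2) = 2 − 1 = 1.
φ(643) = 643 − 1 = 642.
Since φ is multiplicative, φ(1286) = 1 · 642 = 642.

642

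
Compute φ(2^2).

2

φ(4) = 4 · (1 − 1/2)
       = 4 · 1/2 = 2.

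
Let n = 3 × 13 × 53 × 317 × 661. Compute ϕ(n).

260282880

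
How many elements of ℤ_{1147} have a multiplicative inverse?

Factor 1147: 1147 = 31 × 37.
φ(1147) = 1147 · (1 − 1/31) · (1 − 1/37)
       = 1147 · 1080/1147 = 1080.

1080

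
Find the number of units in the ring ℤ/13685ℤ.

First factor: 13685 = 5 · 7 · 17 · 23.
φ(5) = 5 − 1 = 4.
φ(7) = 7 − 1 = 6.
φ(17) = 17 − 1 = 16.
φ(23) = 23 − 1 = 22.
Multiply: 4 · 6 · 16 · 22 = 8448.

8448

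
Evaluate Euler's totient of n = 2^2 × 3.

φ(12) = 12 · (1 − 1/2) · (1 − 1/3)
       = 12 · 2/6 = 4.

4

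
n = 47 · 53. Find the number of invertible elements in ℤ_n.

φ(2491) = 2491 · (1 − 1/47) · (1 − 1/53)
       = 2491 · 2392/2491 = 2392.

2392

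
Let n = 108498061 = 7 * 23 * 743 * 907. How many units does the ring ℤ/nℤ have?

88737264

φ(108498061) = 108498061 · (1 − 1/7) · (1 − 1/23) · (1 − 1/743) · (1 − 1/907)
       = 108498061 · 88737264/108498061 = 88737264.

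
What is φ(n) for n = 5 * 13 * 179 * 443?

3776448

φ(5154305) = 5154305 · (1 − 1/5) · (1 − 1/13) · (1 − 1/179) · (1 − 1/443)
       = 5154305 · 3776448/5154305 = 3776448.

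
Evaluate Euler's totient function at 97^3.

φ(97^3) = 97^2·(97−1) = 9409·96 = 903264.

903264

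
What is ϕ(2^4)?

8

φ(16) = 16 · (1 − 1/2)
       = 16 · 1/2 = 8.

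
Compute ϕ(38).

18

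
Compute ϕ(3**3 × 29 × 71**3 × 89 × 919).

14367150040320

φ(3^3) = 3^2·(3−1) = 9·2 = 18.
φ(29) = 29 − 1 = 28.
φ(71^3) = 71^3 − 71^2 = 357911 − 5041 = 352870.
φ(89) = 89 − 1 = 88.
φ(919) = 919 − 1 = 918.
Multiply: 18 · 28 · 352870 · 88 · 918 = 14367150040320.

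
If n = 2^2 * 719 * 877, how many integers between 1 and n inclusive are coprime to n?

1257936

φ(2522252) = 2522252 · (1 − 1/2) · (1 − 1/719) · (1 − 1/877)
       = 2522252 · 628968/1261126 = 1257936.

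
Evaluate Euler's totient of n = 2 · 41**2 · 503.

823280

φ(2) = 2 − 1 = 1.
φ(41^2) = 41^1·(41−1) = 41·40 = 1640.
φ(503) = 503 − 1 = 502.
Multiply: 1 · 1640 · 502 = 823280.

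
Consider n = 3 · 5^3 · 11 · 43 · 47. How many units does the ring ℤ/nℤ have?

φ(3) = 3 − 1 = 2.
φ(5^3) = 5^3 − 5^2 = 125 − 25 = 100.
φ(11) = 11 − 1 = 10.
φ(43) = 43 − 1 = 42.
φ(47) = 47 − 1 = 46.
Multiply: 2 · 100 · 10 · 42 · 46 = 3864000.

3864000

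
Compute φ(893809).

First factor: 893809 = 7^2 · 17 · 29 · 37.
φ(893809) = 893809 · (1 − 1/7) · (1 − 1/17) · (1 − 1/29) · (1 − 1/37)
       = 893809 · 96768/127687 = 677376.

677376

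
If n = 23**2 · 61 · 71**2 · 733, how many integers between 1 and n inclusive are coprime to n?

φ(23^2) = 23^1·(23−1) = 23·22 = 506.
φ(61) = 61 − 1 = 60.
φ(71^2) = 71^2 − 71^1 = 5041 − 71 = 4970.
φ(733) = 733 − 1 = 732.
Since φ is multiplicative, φ(119235665257) = 506 · 60 · 4970 · 732 = 110450894400.

110450894400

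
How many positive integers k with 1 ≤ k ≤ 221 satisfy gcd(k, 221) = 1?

Factor 221: 221 = 13 * 17.
φ(13) = 13 − 1 = 12.
φ(17) = 17 − 1 = 16.
Multiply: 12 · 16 = 192.

192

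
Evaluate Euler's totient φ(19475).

14400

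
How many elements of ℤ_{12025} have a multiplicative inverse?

8640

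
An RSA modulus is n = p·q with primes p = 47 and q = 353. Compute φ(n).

16192

For distinct primes, φ(pq) = (p−1)(q−1) = 46 × 352 = 16192.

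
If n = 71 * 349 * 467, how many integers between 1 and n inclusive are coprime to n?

φ(71) = 71 − 1 = 70.
φ(349) = 349 − 1 = 348.
φ(467) = 467 − 1 = 466.
φ(11571793) = 70 × 348 × 466 = 11351760.

11351760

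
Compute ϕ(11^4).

13310

φ(14641) = 14641 · (1 − 1/11)
       = 14641 · 10/11 = 13310.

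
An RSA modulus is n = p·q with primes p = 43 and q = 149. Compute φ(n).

φ(6407) = 6407 · (1 − 1/43) · (1 − 1/149)
       = 6407 · 6216/6407 = 6216.

6216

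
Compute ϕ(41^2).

1640

φ(41^2) = 41^2 − 41^1 = 1681 − 41 = 1640.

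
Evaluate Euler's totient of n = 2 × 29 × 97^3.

φ(2) = 2 − 1 = 1.
φ(29) = 29 − 1 = 28.
φ(97^3) = 97^3 − 97^2 = 912673 − 9409 = 903264.
φ(52935034) = 1 × 28 × 903264 = 25291392.

25291392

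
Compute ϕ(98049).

51744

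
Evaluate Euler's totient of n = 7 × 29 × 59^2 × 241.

137975040

φ(170300963) = 170300963 · (1 − 1/7) · (1 − 1/29) · (1 − 1/59) · (1 − 1/241)
       = 170300963 · 2338560/2886457 = 137975040.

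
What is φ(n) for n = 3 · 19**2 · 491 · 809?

270809280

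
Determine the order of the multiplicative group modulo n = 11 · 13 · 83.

9840

φ(11) = 11 − 1 = 10.
φ(13) = 13 − 1 = 12.
φ(83) = 83 − 1 = 82.
Since φ is multiplicative, φ(11869) = 10 · 12 · 82 = 9840.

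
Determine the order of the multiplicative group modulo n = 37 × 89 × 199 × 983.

φ(37) = 37 − 1 = 36.
φ(89) = 89 − 1 = 88.
φ(199) = 199 − 1 = 198.
φ(983) = 983 − 1 = 982.
Multiply: 36 · 88 · 198 · 982 = 615973248.

615973248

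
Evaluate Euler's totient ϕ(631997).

First factor: 631997 = 19 * 29 * 31 * 37.
φ(19) = 19 − 1 = 18.
φ(29) = 29 − 1 = 28.
φ(31) = 31 − 1 = 30.
φ(37) = 37 − 1 = 36.
Since φ is multiplicative, φ(631997) = 18 · 28 · 30 · 36 = 544320.

544320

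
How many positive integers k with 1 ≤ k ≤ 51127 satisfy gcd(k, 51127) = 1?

Factor 51127: 51127 = 29 · 41 · 43.
φ(29) = 29 − 1 = 28.
φ(41) = 41 − 1 = 40.
φ(43) = 43 − 1 = 42.
φ(51127) = 28 × 40 × 42 = 47040.

47040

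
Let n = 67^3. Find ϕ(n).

296274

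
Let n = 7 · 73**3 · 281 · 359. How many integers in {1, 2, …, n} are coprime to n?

φ(7) = 7 − 1 = 6.
φ(73^3) = 73^3 − 73^2 = 389017 − 5329 = 383688.
φ(281) = 281 − 1 = 280.
φ(359) = 359 − 1 = 358.
Multiply: 6 · 383688 · 280 · 358 = 230765310720.

230765310720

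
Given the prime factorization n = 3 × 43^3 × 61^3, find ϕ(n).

φ(54139735101) = 54139735101 · (1 − 1/3) · (1 − 1/43) · (1 − 1/61)
       = 54139735101 · 5040/7869 = 34675850160.

34675850160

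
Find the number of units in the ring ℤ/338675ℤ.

Factor 338675: 338675 = 5**2 · 19 · 23 · 31.
φ(5^2) = 5^1·(5−1) = 5·4 = 20.
φ(19) = 19 − 1 = 18.
φ(23) = 23 − 1 = 22.
φ(31) = 31 − 1 = 30.
φ(338675) = 20 × 18 × 22 × 30 = 237600.

237600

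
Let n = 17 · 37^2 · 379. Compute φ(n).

8055936

φ(17) = 17 − 1 = 16.
φ(37^2) = 37^2 − 37^1 = 1369 − 37 = 1332.
φ(379) = 379 − 1 = 378.
Multiply: 16 · 1332 · 378 = 8055936.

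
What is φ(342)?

342 = 2 · 3^2 · 19.
φ(2) = 2 − 1 = 1.
φ(3^2) = 3^2 − 3^1 = 9 − 3 = 6.
φ(19) = 19 − 1 = 18.
φ(342) = 1 × 6 × 18 = 108.

108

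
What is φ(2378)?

First factor: 2378 = 2 × 29 × 41.
φ(2) = 2 − 1 = 1.
φ(29) = 29 − 1 = 28.
φ(41) = 41 − 1 = 40.
Multiply: 1 · 28 · 40 = 1120.

1120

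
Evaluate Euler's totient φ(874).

First factor: 874 = 2 * 19 * 23.
φ(874) = 874 · (1 − 1/2) · (1 − 1/19) · (1 − 1/23)
       = 874 · 396/874 = 396.

396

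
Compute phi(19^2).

342

φ(361) = 361 · (1 − 1/19)
       = 361 · 18/19 = 342.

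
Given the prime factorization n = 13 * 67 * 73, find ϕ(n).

φ(13) = 13 − 1 = 12.
φ(67) = 67 − 1 = 66.
φ(73) = 73 − 1 = 72.
Since φ is multiplicative, φ(63583) = 12 · 66 · 72 = 57024.

57024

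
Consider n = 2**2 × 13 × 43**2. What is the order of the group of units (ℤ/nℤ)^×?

φ(2^2) = 2^2 − 2^1 = 4 − 2 = 2.
φ(13) = 13 − 1 = 12.
φ(43^2) = 43^2 − 43^1 = 1849 − 43 = 1806.
Multiply: 2 · 12 · 1806 = 43344.

43344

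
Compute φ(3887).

3887 = 13^2 · 23.
φ(13^2) = 13^2 − 13^1 = 169 − 13 = 156.
φ(23) = 23 − 1 = 22.
φ(3887) = 156 × 22 = 3432.

3432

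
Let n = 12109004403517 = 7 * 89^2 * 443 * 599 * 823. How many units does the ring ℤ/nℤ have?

φ(12109004403517) = 12109004403517 · (1 − 1/7) · (1 − 1/89) · (1 − 1/443) · (1 − 1/599) · (1 − 1/823)
       = 12109004403517 · 114717373056/136056229253 = 10209846201984.

10209846201984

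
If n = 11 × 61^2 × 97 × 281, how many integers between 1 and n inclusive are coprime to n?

983808000

φ(11) = 11 − 1 = 10.
φ(61^2) = 61^2 − 61^1 = 3721 − 61 = 3660.
φ(97) = 97 − 1 = 96.
φ(281) = 281 − 1 = 280.
Multiply: 10 · 3660 · 96 · 280 = 983808000.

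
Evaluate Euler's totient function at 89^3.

697048

φ(89^3) = 89^2·(89−1) = 7921·88 = 697048.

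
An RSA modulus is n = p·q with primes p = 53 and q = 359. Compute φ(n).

φ(53) = 53 − 1 = 52.
φ(359) = 359 − 1 = 358.
Multiply: 52 · 358 = 18616.

18616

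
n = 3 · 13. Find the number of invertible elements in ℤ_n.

φ(3) = 3 − 1 = 2.
φ(13) = 13 − 1 = 12.
Multiply: 2 · 12 = 24.

24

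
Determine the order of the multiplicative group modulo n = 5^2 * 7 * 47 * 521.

φ(4285225) = 4285225 · (1 − 1/5) · (1 − 1/7) · (1 − 1/47) · (1 − 1/521)
       = 4285225 · 574080/857045 = 2870400.

2870400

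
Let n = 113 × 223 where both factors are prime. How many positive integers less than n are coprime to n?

For distinct primes, φ(pq) = (p−1)(q−1) = 112 × 222 = 24864.

24864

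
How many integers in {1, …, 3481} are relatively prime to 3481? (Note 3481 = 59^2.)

3422

φ(59^2) = 59^1·(59−1) = 59·58 = 3422.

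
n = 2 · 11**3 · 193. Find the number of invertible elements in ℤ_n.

232320

φ(2) = 2 − 1 = 1.
φ(11^3) = 11^2·(11−1) = 121·10 = 1210.
φ(193) = 193 − 1 = 192.
Since φ is multiplicative, φ(513766) = 1 · 1210 · 192 = 232320.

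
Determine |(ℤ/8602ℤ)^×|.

3520

8602 = 2 · 11 · 17 · 23.
φ(8602) = 8602 · (1 − 1/2) · (1 − 1/11) · (1 − 1/17) · (1 − 1/23)
       = 8602 · 3520/8602 = 3520.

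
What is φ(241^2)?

57840

φ(241^2) = 241^2 − 241^1 = 58081 − 241 = 57840.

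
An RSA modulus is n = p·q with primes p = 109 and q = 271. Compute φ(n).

φ(29539) = 29539 · (1 − 1/109) · (1 − 1/271)
       = 29539 · 29160/29539 = 29160.

29160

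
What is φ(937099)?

816480

937099 = 19 * 31 * 37 * 43.
φ(937099) = 937099 · (1 − 1/19) · (1 − 1/31) · (1 − 1/37) · (1 − 1/43)
       = 937099 · 816480/937099 = 816480.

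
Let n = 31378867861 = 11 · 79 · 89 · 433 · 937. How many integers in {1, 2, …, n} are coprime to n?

φ(31378867861) = 31378867861 · (1 − 1/11) · (1 − 1/79) · (1 − 1/89) · (1 − 1/433) · (1 − 1/937)
       = 31378867861 · 27754721280/31378867861 = 27754721280.

27754721280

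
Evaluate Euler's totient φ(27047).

27047 = 17 × 37 × 43.
φ(17) = 17 − 1 = 16.
φ(37) = 37 − 1 = 36.
φ(43) = 43 − 1 = 42.
Multiply: 16 · 36 · 42 = 24192.

24192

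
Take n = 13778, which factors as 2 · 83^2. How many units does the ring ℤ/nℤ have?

φ(2) = 2 − 1 = 1.
φ(83^2) = 83^1·(83−1) = 83·82 = 6806.
Since φ is multiplicative, φ(13778) = 1 · 6806 = 6806.

6806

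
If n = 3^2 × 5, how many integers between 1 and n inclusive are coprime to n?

24

φ(45) = 45 · (1 − 1/3) · (1 − 1/5)
       = 45 · 8/15 = 24.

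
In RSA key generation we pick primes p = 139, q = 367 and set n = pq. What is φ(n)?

50508

φ(pq) = (p−1)(q−1) = 138 · 366 = 50508.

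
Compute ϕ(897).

Factor 897: 897 = 3 * 13 * 23.
φ(897) = 897 · (1 − 1/3) · (1 − 1/13) · (1 − 1/23)
       = 897 · 528/897 = 528.

528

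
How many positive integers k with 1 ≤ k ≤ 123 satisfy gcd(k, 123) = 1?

80

Prime factorization: 123 = 3 * 41.
φ(3) = 3 − 1 = 2.
φ(41) = 41 − 1 = 40.
φ(123) = 2 × 40 = 80.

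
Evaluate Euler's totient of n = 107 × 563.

59572

φ(107) = 107 − 1 = 106.
φ(563) = 563 − 1 = 562.
Multiply: 106 · 562 = 59572.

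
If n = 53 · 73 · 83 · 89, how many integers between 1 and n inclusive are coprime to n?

27016704

φ(53) = 53 − 1 = 52.
φ(73) = 73 − 1 = 72.
φ(83) = 83 − 1 = 82.
φ(89) = 89 − 1 = 88.
φ(28580303) = 52 × 72 × 82 × 88 = 27016704.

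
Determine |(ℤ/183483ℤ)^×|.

108864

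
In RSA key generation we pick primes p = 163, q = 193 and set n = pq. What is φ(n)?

φ(n) = (p − 1)(q − 1) = (163−1)(193−1) = 162·192 = 31104.

31104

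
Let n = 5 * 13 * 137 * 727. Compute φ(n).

φ(5) = 5 − 1 = 4.
φ(13) = 13 − 1 = 12.
φ(137) = 137 − 1 = 136.
φ(727) = 727 − 1 = 726.
Multiply: 4 · 12 · 136 · 726 = 4739328.

4739328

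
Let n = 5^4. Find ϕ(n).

φ(5^4) = 5^4 − 5^3 = 625 − 125 = 500.

500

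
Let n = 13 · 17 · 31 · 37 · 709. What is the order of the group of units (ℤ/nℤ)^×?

146810880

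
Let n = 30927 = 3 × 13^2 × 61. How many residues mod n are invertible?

18720

φ(30927) = 30927 · (1 − 1/3) · (1 − 1/13) · (1 − 1/61)
       = 30927 · 1440/2379 = 18720.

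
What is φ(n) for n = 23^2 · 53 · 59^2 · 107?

9544204384

φ(10442857279) = 10442857279 · (1 − 1/23) · (1 − 1/53) · (1 − 1/59) · (1 − 1/107)
       = 10442857279 · 7033312/7695547 = 9544204384.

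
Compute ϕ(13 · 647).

7752

φ(8411) = 8411 · (1 − 1/13) · (1 − 1/647)
       = 8411 · 7752/8411 = 7752.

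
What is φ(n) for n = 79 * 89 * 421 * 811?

2335132800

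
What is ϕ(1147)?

Prime factorization: 1147 = 31 · 37.
φ(1147) = 1147 · (1 − 1/31) · (1 − 1/37)
       = 1147 · 1080/1147 = 1080.

1080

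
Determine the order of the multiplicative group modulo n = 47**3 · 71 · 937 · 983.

6537909792960

φ(47^3) = 47^2·(47−1) = 2209·46 = 101614.
φ(71) = 71 − 1 = 70.
φ(937) = 937 − 1 = 936.
φ(983) = 983 − 1 = 982.
φ(6789613164743) = 101614 × 70 × 936 × 982 = 6537909792960.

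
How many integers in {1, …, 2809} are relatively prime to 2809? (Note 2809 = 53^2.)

φ(2809) = 2809 · (1 − 1/53)
       = 2809 · 52/53 = 2756.

2756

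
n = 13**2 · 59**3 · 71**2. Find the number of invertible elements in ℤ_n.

156535557360

φ(13^2) = 13^1·(13−1) = 13·12 = 156.
φ(59^3) = 59^2·(59−1) = 3481·58 = 201898.
φ(71^2) = 71^2 − 71^1 = 5041 − 71 = 4970.
Since φ is multiplicative, φ(174968326091) = 156 · 201898 · 4970 = 156535557360.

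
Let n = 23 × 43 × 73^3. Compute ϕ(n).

φ(384737813) = 384737813 · (1 − 1/23) · (1 − 1/43) · (1 − 1/73)
       = 384737813 · 66528/72197 = 354527712.

354527712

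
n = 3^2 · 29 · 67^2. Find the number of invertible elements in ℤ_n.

φ(1171629) = 1171629 · (1 − 1/3) · (1 − 1/29) · (1 − 1/67)
       = 1171629 · 3696/5829 = 742896.

742896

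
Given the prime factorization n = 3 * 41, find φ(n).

φ(123) = 123 · (1 − 1/3) · (1 − 1/41)
       = 123 · 80/123 = 80.

80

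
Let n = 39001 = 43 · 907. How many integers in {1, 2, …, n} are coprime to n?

38052

φ(39001) = 39001 · (1 − 1/43) · (1 − 1/907)
       = 39001 · 38052/39001 = 38052.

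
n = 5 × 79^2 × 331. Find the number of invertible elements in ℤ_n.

φ(5) = 5 − 1 = 4.
φ(79^2) = 79^1·(79−1) = 79·78 = 6162.
φ(331) = 331 − 1 = 330.
Since φ is multiplicative, φ(10328855) = 4 · 6162 · 330 = 8133840.

8133840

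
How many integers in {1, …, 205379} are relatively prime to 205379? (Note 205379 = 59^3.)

φ(205379) = 205379 · (1 − 1/59)
       = 205379 · 58/59 = 201898.

201898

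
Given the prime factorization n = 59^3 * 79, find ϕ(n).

15748044

φ(16224941) = 16224941 · (1 − 1/59) · (1 − 1/79)
       = 16224941 · 4524/4661 = 15748044.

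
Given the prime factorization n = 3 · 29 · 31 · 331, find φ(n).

φ(3) = 3 − 1 = 2.
φ(29) = 29 − 1 = 28.
φ(31) = 31 − 1 = 30.
φ(331) = 331 − 1 = 330.
φ(892707) = 2 × 28 × 30 × 330 = 554400.

554400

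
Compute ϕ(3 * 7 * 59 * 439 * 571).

173763360

φ(310578891) = 310578891 · (1 − 1/3) · (1 − 1/7) · (1 − 1/59) · (1 − 1/439) · (1 − 1/571)
       = 310578891 · 173763360/310578891 = 173763360.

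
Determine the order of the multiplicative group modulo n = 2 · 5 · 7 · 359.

φ(25130) = 25130 · (1 − 1/2) · (1 − 1/5) · (1 − 1/7) · (1 − 1/359)
       = 25130 · 8592/25130 = 8592.

8592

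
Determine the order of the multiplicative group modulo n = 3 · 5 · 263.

2096

φ(3) = 3 − 1 = 2.
φ(5) = 5 − 1 = 4.
φ(263) = 263 − 1 = 262.
Since φ is multiplicative, φ(3945) = 2 · 4 · 262 = 2096.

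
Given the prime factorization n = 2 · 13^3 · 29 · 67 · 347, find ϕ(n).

φ(2962527074) = 2962527074 · (1 − 1/2) · (1 − 1/13) · (1 − 1/29) · (1 − 1/67) · (1 − 1/347)
       = 2962527074 · 7672896/17529746 = 1296719424.

1296719424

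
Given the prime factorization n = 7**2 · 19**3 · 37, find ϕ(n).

9824976

φ(7^2) = 7^2 − 7^1 = 49 − 7 = 42.
φ(19^3) = 19^2·(19−1) = 361·18 = 6498.
φ(37) = 37 − 1 = 36.
Multiply: 42 · 6498 · 36 = 9824976.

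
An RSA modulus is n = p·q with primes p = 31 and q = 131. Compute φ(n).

3900

φ(pq) = (p−1)(q−1) = 30 · 130 = 3900.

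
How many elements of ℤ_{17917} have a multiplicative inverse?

Factor 17917: 17917 = 19 * 23 * 41.
φ(17917) = 17917 · (1 − 1/19) · (1 − 1/23) · (1 − 1/41)
       = 17917 · 15840/17917 = 15840.

15840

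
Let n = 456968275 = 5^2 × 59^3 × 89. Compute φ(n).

φ(456968275) = 456968275 · (1 − 1/5) · (1 − 1/59) · (1 − 1/89)
       = 456968275 · 20416/26255 = 355340480.

355340480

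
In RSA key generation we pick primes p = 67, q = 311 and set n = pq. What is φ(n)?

20460

For distinct primes, φ(pq) = (p−1)(q−1) = 66 × 310 = 20460.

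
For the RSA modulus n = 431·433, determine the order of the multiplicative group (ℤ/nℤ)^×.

185760

φ(431) = 431 − 1 = 430.
φ(433) = 433 − 1 = 432.
Since φ is multiplicative, φ(186623) = 430 · 432 = 185760.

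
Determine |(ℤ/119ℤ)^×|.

Factor 119: 119 = 7 × 17.
φ(119) = 119 · (1 − 1/7) · (1 − 1/17)
       = 119 · 96/119 = 96.

96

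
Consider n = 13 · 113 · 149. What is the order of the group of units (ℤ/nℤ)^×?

φ(13) = 13 − 1 = 12.
φ(113) = 113 − 1 = 112.
φ(149) = 149 − 1 = 148.
φ(218881) = 12 × 112 × 148 = 198912.

198912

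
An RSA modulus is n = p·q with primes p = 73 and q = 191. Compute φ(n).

13680

φ(pq) = (p−1)(q−1) = 72 · 190 = 13680.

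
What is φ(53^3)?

146068

φ(148877) = 148877 · (1 − 1/53)
       = 148877 · 52/53 = 146068.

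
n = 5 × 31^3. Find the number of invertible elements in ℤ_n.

φ(5) = 5 − 1 = 4.
φ(31^3) = 31^3 − 31^2 = 29791 − 961 = 28830.
Multiply: 4 · 28830 = 115320.

115320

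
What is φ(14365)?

9984

Prime factorization: 14365 = 5 * 13**2 * 17.
φ(5) = 5 − 1 = 4.
φ(13^2) = 13^2 − 13^1 = 169 − 13 = 156.
φ(17) = 17 − 1 = 16.
φ(14365) = 4 × 156 × 16 = 9984.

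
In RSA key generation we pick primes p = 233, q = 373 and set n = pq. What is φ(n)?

86304

For distinct primes, φ(pq) = (p−1)(q−1) = 232 × 372 = 86304.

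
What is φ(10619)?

8640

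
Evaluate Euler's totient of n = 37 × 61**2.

φ(137677) = 137677 · (1 − 1/37) · (1 − 1/61)
       = 137677 · 2160/2257 = 131760.

131760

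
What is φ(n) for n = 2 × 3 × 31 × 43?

2520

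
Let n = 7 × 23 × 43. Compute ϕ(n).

5544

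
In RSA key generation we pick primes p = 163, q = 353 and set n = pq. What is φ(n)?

57024

φ(pq) = (p−1)(q−1) = 162 · 352 = 57024.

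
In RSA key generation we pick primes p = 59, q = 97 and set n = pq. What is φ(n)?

5568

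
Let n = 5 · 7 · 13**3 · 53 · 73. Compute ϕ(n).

φ(297506755) = 297506755 · (1 − 1/5) · (1 − 1/7) · (1 − 1/13) · (1 − 1/53) · (1 − 1/73)
       = 297506755 · 1078272/1760395 = 182227968.

182227968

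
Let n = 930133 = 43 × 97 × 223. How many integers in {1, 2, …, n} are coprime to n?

895104

φ(43) = 43 − 1 = 42.
φ(97) = 97 − 1 = 96.
φ(223) = 223 − 1 = 222.
Since φ is multiplicative, φ(930133) = 42 · 96 · 222 = 895104.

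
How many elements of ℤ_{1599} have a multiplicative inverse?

960

1599 = 3 × 13 × 41.
φ(1599) = 1599 · (1 − 1/3) · (1 − 1/13) · (1 − 1/41)
       = 1599 · 960/1599 = 960.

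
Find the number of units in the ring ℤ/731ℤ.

672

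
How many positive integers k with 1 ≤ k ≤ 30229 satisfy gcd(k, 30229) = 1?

Prime factorization: 30229 = 19 * 37 * 43.
φ(19) = 19 − 1 = 18.
φ(37) = 37 − 1 = 36.
φ(43) = 43 − 1 = 42.
φ(30229) = 18 × 36 × 42 = 27216.

27216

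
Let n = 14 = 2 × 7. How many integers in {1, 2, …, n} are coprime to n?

φ(2) = 2 − 1 = 1.
φ(7) = 7 − 1 = 6.
φ(14) = 1 × 6 = 6.

6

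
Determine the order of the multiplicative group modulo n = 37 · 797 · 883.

φ(26038787) = 26038787 · (1 − 1/37) · (1 − 1/797) · (1 − 1/883)
       = 26038787 · 25274592/26038787 = 25274592.

25274592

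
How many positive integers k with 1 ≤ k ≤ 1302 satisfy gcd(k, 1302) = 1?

360

Factor 1302: 1302 = 2 * 3 * 7 * 31.
φ(1302) = 1302 · (1 − 1/2) · (1 − 1/3) · (1 − 1/7) · (1 − 1/31)
       = 1302 · 360/1302 = 360.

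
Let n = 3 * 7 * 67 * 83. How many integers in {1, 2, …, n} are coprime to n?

φ(116781) = 116781 · (1 − 1/3) · (1 − 1/7) · (1 − 1/67) · (1 − 1/83)
       = 116781 · 64944/116781 = 64944.

64944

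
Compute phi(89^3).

φ(89^3) = 89^3 − 89^2 = 704969 − 7921 = 697048.

697048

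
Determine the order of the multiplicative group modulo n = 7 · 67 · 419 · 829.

φ(7) = 7 − 1 = 6.
φ(67) = 67 − 1 = 66.
φ(419) = 419 − 1 = 418.
φ(829) = 829 − 1 = 828.
φ(162907619) = 6 × 66 × 418 × 828 = 137057184.

137057184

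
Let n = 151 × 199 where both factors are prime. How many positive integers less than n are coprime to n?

For distinct primes, φ(pq) = (p−1)(q−1) = 150 × 198 = 29700.

29700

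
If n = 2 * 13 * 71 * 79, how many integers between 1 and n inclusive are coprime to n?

65520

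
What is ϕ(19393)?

Factor 19393: 19393 = 11 * 41 * 43.
φ(11) = 11 − 1 = 10.
φ(41) = 41 − 1 = 40.
φ(43) = 43 − 1 = 42.
Multiply: 10 · 40 · 42 = 16800.

16800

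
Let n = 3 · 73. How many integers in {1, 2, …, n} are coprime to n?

144

φ(3) = 3 − 1 = 2.
φ(73) = 73 − 1 = 72.
Since φ is multiplicative, φ(219) = 2 · 72 = 144.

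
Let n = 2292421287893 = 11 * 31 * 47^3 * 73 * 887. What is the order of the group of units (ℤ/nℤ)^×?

1944648086400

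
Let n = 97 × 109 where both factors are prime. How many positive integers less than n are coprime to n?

10368

φ(pq) = (p−1)(q−1) = 96 · 108 = 10368.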